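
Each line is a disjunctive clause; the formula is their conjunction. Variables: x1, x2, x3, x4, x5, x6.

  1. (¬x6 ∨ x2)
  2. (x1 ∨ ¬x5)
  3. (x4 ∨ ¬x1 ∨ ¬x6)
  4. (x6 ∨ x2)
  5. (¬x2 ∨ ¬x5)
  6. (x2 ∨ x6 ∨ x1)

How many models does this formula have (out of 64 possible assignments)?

14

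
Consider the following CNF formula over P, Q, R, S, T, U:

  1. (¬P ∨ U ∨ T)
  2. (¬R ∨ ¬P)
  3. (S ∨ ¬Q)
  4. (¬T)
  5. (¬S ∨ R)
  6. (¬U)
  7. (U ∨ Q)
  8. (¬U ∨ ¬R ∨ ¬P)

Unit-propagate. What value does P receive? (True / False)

False

(¬T) stands alone — T = False.
(¬U) is a unit clause: U = False.
(T ∨ ¬P ∨ U): since T = False, U = False, the clause reduces to (¬P). P = False.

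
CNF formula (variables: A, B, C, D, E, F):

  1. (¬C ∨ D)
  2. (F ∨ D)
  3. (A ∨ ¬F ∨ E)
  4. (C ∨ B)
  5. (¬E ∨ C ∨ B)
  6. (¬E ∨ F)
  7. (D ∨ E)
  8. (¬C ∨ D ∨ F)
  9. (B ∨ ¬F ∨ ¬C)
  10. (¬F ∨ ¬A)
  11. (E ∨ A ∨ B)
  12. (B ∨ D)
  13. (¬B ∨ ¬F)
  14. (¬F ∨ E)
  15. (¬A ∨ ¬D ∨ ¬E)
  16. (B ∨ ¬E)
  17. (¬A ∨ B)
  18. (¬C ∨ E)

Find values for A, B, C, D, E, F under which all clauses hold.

A = F  B = T  C = F  D = T  E = F  F = F

Check each clause:
  1. (D ∨ ¬C) — D is true.
  2. (D ∨ F) — D is true.
  3. (A ∨ E ∨ ¬F) — ¬F is true.
  4. (C ∨ B) — B is true.
  5. (C ∨ B ∨ ¬E) — B is true.
  6. (F ∨ ¬E) — ¬E is true.
  7. (D ∨ E) — D is true.
  8. (F ∨ ¬C ∨ D) — D is true.
  9. (¬C ∨ ¬F ∨ B) — B is true.
  10. (¬F ∨ ¬A) — ¬F is true.
  11. (E ∨ A ∨ B) — B is true.
  12. (D ∨ B) — B is true.
  13. (¬F ∨ ¬B) — ¬F is true.
  14. (E ∨ ¬F) — ¬F is true.
  15. (¬E ∨ ¬D ∨ ¬A) — ¬E is true.
  16. (¬E ∨ B) — B is true.
  17. (¬A ∨ B) — B is true.
  18. (¬C ∨ E) — ¬C is true.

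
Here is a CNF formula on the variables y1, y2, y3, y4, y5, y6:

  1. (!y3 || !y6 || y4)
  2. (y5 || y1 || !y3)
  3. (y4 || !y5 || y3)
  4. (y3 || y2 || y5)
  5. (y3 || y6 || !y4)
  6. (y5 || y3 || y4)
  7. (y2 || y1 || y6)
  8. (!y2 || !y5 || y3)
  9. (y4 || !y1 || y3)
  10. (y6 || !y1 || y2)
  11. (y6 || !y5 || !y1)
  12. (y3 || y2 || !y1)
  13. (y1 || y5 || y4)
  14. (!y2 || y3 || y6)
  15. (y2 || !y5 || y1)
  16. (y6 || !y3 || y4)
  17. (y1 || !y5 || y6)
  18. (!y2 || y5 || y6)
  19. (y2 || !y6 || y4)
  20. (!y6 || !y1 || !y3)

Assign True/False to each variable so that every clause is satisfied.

y1=True, y2=True, y3=False, y4=True, y5=False, y6=True

Branch on y1: take y1 = True.
The remaining clauses are satisfied by y2 = True, y3 = False, y4 = True, y5 = False, y6 = True.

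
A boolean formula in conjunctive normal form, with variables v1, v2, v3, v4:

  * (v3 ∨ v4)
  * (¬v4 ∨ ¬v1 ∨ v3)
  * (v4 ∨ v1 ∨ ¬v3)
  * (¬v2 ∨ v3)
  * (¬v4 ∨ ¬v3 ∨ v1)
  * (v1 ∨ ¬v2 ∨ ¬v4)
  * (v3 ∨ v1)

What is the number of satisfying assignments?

Satisfying assignments:
  v1=T v2=F v3=T v4=F
  v1=T v2=F v3=T v4=T
  v1=T v2=T v3=T v4=F
  v1=T v2=T v3=T v4=T
That's 4 in total.

4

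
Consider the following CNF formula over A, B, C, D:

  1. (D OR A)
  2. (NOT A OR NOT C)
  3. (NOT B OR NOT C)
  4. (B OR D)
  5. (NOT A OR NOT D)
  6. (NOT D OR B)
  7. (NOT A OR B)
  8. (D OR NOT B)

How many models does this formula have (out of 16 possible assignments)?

1

The models are:
  A=F B=T C=F D=T
Count: 1.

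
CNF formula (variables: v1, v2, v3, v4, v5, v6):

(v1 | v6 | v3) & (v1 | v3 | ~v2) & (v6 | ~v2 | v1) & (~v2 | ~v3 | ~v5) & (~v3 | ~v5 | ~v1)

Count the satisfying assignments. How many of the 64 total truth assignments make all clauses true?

38

Case analysis on v1 and v3:
  v1=1, v3=1: forces v5=0; v2, v4, v6 free → 2^3 = 8.
  v1=1, v3=0: v2, v4, v5, v6 free → 2^4 = 16.
  v1=0, v3=1: v4 free; 5 ways for (v2,v5,v6) × 2^1 = 10.
  v1=0, v3=0: remaining (v2,v4,v5,v6) ∈ {(0,0,0,1); (0,0,1,1); (0,1,0,1); (0,1,1,1)} — 4.
Total: 8 + 16 + 10 + 4 = 38.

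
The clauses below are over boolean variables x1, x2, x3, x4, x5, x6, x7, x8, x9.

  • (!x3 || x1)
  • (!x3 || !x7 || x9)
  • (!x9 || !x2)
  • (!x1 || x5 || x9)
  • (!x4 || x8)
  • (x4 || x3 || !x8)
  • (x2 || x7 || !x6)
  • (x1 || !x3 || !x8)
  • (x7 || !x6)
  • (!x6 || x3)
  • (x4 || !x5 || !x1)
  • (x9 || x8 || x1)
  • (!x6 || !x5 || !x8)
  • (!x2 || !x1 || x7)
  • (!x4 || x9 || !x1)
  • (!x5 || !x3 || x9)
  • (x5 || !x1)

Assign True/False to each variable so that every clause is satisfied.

x1 = F, x2 = F, x3 = F, x4 = F, x5 = T, x6 = F, x7 = F, x8 = F, x9 = T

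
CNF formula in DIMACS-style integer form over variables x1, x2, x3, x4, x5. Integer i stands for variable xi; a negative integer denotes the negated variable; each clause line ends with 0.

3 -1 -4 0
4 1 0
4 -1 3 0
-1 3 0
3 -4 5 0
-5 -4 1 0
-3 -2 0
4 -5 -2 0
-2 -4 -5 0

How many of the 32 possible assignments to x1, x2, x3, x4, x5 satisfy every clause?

The models are:
  x1=0 x2=0 x3=1 x4=1 x5=0
  x1=1 x2=0 x3=1 x4=0 x5=0
  x1=1 x2=0 x3=1 x4=0 x5=1
  x1=1 x2=0 x3=1 x4=1 x5=0
  x1=1 x2=0 x3=1 x4=1 x5=1
Count: 5.

5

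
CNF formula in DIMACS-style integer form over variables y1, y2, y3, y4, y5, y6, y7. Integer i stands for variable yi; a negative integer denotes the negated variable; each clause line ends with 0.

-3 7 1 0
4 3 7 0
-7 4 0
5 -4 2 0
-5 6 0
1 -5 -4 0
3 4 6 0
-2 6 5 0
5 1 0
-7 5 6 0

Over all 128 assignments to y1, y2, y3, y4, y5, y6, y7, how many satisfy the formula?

17

Case analysis on y5 and y4:
  y5=1, y4=1: forces y1=1; y6=1; y2, y3, y7 free → 2^3 = 8.
  y5=1, y4=0: remaining (y1,y2,y3,y6,y7) ∈ {(1,0,1,1,0); (1,1,1,1,0)} — 2.
  y5=0, y4=1: remaining (y1,y2,y3,y6,y7) ∈ {(1,1,0,1,0); (1,1,0,1,1); (1,1,1,1,0); (1,1,1,1,1)} — 4.
  y5=0, y4=0: remaining (y1,y2,y3,y6,y7) ∈ {(1,0,1,0,0); (1,0,1,1,0); (1,1,1,1,0)} — 3.
Total: 8 + 2 + 4 + 3 = 17.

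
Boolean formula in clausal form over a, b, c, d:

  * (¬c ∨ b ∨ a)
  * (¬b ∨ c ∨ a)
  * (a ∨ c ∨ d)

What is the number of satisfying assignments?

Case analysis on a and c:
  a=T, c=T: remaining (b,d) ∈ {(F,F); (F,T); (T,F); (T,T)} — 4.
  a=T, c=F: remaining (b,d) ∈ {(F,F); (F,T); (T,F); (T,T)} — 4.
  a=F, c=T: remaining (b,d) ∈ {(T,F); (T,T)} — 2.
  a=F, c=F: remaining (b,d) ∈ {(F,T)} — 1.
Total: 4 + 4 + 2 + 1 = 11.

11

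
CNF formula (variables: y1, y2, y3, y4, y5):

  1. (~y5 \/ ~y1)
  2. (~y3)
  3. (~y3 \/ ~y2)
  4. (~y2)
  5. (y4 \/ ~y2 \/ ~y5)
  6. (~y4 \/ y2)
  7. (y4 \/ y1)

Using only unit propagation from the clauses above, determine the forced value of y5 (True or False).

(~y3) stands alone — y3 = False.
(~y2) stands alone — y2 = False.
(~y4 \/ y2): since y2 = False, the clause reduces to (~y4). y4 = False.
(y1 \/ y4): since y4 = False, the clause reduces to (y1). y1 = True.
(~y5 \/ ~y1): since y1 = True, the clause reduces to (~y5). y5 = False.

False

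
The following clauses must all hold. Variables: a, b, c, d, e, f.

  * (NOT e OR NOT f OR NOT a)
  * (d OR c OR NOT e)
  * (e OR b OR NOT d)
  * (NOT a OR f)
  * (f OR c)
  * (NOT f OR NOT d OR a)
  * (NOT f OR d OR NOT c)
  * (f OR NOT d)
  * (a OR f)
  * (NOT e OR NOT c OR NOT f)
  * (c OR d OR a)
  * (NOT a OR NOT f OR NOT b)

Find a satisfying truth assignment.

a = True, b = False, c = False, d = False, e = False, f = True

Check each clause:
  1. (NOT e OR NOT a OR NOT f) — NOT e is true.
  2. (NOT e OR d OR c) — NOT e is true.
  3. (NOT d OR b OR e) — NOT d is true.
  4. (f OR NOT a) — f is true.
  5. (f OR c) — f is true.
  6. (NOT d OR NOT f OR a) — a is true.
  7. (NOT f OR NOT c OR d) — NOT c is true.
  8. (NOT d OR f) — NOT d is true.
  9. (f OR a) — a is true.
  10. (NOT f OR NOT c OR NOT e) — NOT e is true.
  11. (a OR d OR c) — a is true.
  12. (NOT b OR NOT a OR NOT f) — NOT b is true.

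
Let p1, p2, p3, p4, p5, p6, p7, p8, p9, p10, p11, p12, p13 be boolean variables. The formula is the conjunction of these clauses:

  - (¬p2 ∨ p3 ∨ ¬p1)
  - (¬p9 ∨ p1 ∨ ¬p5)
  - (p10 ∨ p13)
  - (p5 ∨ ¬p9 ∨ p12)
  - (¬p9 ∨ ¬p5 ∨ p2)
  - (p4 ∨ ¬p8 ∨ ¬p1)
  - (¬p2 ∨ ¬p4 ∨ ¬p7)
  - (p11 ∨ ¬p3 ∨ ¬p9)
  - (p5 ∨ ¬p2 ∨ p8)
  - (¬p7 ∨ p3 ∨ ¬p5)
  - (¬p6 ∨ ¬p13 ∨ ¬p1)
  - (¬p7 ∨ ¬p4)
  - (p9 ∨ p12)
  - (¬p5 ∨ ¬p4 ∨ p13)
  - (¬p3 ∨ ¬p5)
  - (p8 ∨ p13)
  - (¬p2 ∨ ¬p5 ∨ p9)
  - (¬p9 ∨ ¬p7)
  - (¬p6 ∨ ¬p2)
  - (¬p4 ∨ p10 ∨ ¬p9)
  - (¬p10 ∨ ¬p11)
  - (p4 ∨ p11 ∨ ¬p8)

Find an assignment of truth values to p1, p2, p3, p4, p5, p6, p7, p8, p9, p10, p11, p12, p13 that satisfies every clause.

p1=True  p2=False  p3=False  p4=True  p5=False  p6=True  p7=False  p8=True  p9=False  p10=True  p11=False  p12=True  p13=False

Check each clause:
  1. (p3 ∨ ¬p2 ∨ ¬p1) — ¬p2 is true.
  2. (p1 ∨ ¬p5 ∨ ¬p9) — p1 is true.
  3. (p10 ∨ p13) — p10 is true.
  4. (p5 ∨ p12 ∨ ¬p9) — p12 is true.
  5. (p2 ∨ ¬p9 ∨ ¬p5) — ¬p5 is true.
  6. (¬p8 ∨ ¬p1 ∨ p4) — p4 is true.
  7. (¬p4 ∨ ¬p7 ∨ ¬p2) — ¬p7 is true.
  8. (p11 ∨ ¬p9 ∨ ¬p3) — ¬p3 is true.
  9. (p5 ∨ ¬p2 ∨ p8) — p8 is true.
  10. (¬p5 ∨ ¬p7 ∨ p3) — ¬p7 is true.
  11. (¬p13 ∨ ¬p6 ∨ ¬p1) — ¬p13 is true.
  12. (¬p7 ∨ ¬p4) — ¬p7 is true.
  13. (p9 ∨ p12) — p12 is true.
  14. (p13 ∨ ¬p5 ∨ ¬p4) — ¬p5 is true.
  15. (¬p5 ∨ ¬p3) — ¬p5 is true.
  16. (p8 ∨ p13) — p8 is true.
  17. (p9 ∨ ¬p5 ∨ ¬p2) — ¬p5 is true.
  18. (¬p9 ∨ ¬p7) — ¬p7 is true.
  19. (¬p2 ∨ ¬p6) — ¬p2 is true.
  20. (p10 ∨ ¬p4 ∨ ¬p9) — p10 is true.
  21. (¬p11 ∨ ¬p10) — ¬p11 is true.
  22. (¬p8 ∨ p4 ∨ p11) — p4 is true.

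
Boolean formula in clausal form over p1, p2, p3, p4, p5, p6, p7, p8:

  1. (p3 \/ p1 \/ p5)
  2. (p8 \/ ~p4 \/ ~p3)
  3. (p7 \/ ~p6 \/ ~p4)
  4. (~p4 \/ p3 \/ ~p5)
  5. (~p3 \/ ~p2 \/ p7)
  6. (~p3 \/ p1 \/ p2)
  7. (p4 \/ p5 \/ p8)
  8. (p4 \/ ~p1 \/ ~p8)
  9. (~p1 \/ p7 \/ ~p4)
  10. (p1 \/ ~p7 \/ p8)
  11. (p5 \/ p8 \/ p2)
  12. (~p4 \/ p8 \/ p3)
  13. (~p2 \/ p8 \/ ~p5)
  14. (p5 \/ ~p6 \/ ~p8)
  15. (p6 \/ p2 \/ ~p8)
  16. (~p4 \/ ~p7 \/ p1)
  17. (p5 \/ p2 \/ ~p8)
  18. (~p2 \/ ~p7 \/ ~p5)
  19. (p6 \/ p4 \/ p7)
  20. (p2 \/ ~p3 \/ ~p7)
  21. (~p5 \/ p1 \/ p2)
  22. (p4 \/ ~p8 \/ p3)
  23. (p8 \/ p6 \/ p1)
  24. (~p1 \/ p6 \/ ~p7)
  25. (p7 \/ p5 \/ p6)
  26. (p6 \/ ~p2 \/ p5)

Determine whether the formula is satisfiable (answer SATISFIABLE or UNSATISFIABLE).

Branch on p1: take p1 = True.
Set p2 = False and propagate.
For the remaining variables, p3 = False, p4 = False, p5 = True, p6 = True, p7 = True, p8 = False works.
So p1 = 1, p2 = 0, p3 = 0, p4 = 0, p5 = 1, p6 = 1, p7 = 1, p8 = 0 is a satisfying assignment.

SATISFIABLE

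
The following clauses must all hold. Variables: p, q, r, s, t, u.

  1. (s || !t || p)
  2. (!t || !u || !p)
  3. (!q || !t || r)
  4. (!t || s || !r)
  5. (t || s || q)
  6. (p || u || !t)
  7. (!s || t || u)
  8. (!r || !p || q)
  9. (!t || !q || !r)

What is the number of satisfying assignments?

Case analysis on t and p:
  t=1, p=1: remaining (q,r,s,u) ∈ {(0,0,0,0); (0,0,1,0)} — 2.
  t=1, p=0: remaining (q,r,s,u) ∈ {(0,0,1,1); (0,1,1,1)} — 2.
  t=0, p=1: 7 of the 16 assignments to (q,r,s,u) work.
  t=0, p=0: r free; 4 ways for (q,s,u) × 2^1 = 8.
Total: 2 + 2 + 7 + 8 = 19.

19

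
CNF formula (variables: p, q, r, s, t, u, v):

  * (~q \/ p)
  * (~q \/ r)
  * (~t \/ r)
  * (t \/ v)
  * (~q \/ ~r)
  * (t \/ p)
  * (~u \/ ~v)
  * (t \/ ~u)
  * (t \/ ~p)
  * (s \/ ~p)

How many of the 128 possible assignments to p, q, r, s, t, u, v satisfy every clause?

9

Case analysis on t and p:
  t=T, p=T: remaining (q,r,s,u,v) ∈ {(F,T,T,F,F); (F,T,T,F,T); (F,T,T,T,F)} — 3.
  t=T, p=F: s free; 3 ways for (q,r,u,v) × 2^1 = 6.
  t=F, p=T: a clause becomes empty — 0.
  t=F, p=F: a clause becomes empty — 0.
Total: 3 + 6 + 0 + 0 = 9.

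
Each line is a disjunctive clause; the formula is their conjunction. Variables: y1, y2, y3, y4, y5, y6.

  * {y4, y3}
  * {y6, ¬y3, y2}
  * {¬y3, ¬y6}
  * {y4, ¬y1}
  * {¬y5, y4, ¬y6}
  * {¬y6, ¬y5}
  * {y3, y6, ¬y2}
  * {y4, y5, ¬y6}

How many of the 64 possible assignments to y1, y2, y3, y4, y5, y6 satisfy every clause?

Split on y6, then y3.
  y6=1, y3=1: a clause becomes empty — 0.
  y6=1, y3=0: remaining (y1,y2,y4,y5) ∈ {(0,0,1,0); (0,1,1,0); (1,0,1,0); (1,1,1,0)} — 4.
  y6=0, y3=1: y5 free; 3 ways for (y1,y2,y4) × 2^1 = 6.
  y6=0, y3=0: remaining (y1,y2,y4,y5) ∈ {(0,0,1,0); (0,0,1,1); (1,0,1,0); (1,0,1,1)} — 4.
Total: 0 + 4 + 6 + 4 = 14.

14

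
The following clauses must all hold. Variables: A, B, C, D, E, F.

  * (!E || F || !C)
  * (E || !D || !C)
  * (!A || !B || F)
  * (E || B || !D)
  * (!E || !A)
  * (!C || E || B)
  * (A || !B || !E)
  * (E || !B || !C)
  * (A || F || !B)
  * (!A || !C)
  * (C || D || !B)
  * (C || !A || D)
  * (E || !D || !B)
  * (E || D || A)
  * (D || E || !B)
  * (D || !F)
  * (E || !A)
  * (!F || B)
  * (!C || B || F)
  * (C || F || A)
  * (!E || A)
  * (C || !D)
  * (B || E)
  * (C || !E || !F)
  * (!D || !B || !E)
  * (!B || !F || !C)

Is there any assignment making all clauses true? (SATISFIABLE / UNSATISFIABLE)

UNSATISFIABLE

E = True:
  propagation gives A=False; an empty clause results — contradiction.
E = False:
  propagation gives A=False, D=True, C=False; an empty clause results — contradiction.
Every branch closes, so no satisfying assignment exists.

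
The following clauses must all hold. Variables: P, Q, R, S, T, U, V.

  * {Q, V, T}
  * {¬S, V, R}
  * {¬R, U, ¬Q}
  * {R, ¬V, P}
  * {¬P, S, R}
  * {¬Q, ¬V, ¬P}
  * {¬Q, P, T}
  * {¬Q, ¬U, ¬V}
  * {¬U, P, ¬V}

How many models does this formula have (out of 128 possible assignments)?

Case analysis on V and P:
  V=1, P=1: T, U free; 3 ways for (Q,R,S) × 2^2 = 12.
  V=1, P=0: remaining (Q,R,S,T,U) ∈ {(0,1,0,0,0); (0,1,0,1,0); (0,1,1,0,0); (0,1,1,1,0)} — 4.
  V=0, P=1: S free; 4 ways for (Q,R,T,U) × 2^1 = 8.
  V=0, P=0: 10 of the 32 assignments to (Q,R,S,T,U) work.
Total: 12 + 4 + 8 + 10 = 34.

34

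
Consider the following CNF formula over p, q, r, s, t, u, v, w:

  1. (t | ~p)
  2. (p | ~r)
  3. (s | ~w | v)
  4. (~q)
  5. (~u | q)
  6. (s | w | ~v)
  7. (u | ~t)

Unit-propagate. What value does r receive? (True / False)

False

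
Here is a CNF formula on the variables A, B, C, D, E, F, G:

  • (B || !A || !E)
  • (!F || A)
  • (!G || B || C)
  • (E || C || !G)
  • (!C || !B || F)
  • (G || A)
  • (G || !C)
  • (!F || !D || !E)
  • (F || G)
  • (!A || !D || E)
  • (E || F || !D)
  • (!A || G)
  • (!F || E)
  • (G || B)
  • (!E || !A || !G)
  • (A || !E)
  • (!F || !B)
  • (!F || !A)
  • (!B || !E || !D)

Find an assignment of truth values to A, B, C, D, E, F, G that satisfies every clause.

Pure literal: D appears only negated; assign D = False.
Branch on A: take A = True.
  then G is forced to True.
  then E is forced to False.
  then C is forced to True.
  then F is forced to False.
  then B is forced to False.
Every clause has at least one true literal under this assignment.
Check each clause:
  1. (B || !E || !A) — !E is true.
  2. (A || !F) — A is true.
  3. (!G || B || C) — C is true.
  4. (!G || E || C) — C is true.
  5. (F || !C || !B) — !B is true.
  6. (A || G) — A is true.
  7. (G || !C) — G is true.
  8. (!F || !D || !E) — !F is true.
  9. (G || F) — G is true.
  10. (E || !D || !A) — !D is true.
  11. (!D || E || F) — !D is true.
  12. (!A || G) — G is true.
  13. (E || !F) — !F is true.
  14. (B || G) — G is true.
  15. (!E || !G || !A) — !E is true.
  16. (!E || A) — A is true.
  17. (!B || !F) — !F is true.
  18. (!A || !F) — !F is true.
  19. (!B || !D || !E) — !E is true.

A = True, B = False, C = True, D = False, E = False, F = False, G = True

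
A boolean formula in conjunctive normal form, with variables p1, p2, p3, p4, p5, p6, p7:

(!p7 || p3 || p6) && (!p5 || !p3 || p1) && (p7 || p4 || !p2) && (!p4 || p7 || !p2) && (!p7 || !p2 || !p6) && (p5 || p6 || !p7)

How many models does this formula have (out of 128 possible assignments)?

46

Case analysis on p7 and p2:
  p7=T, p2=T: remaining (p1,p3,p4,p5,p6) ∈ {(T,T,F,T,F); (T,T,T,T,F)} — 2.
  p7=T, p2=F: p4 free; 8 ways for (p1,p3,p5,p6) × 2^1 = 16.
  p7=F, p2=T: a clause becomes empty — 0.
  p7=F, p2=F: p4, p6 free; 7 ways for (p1,p3,p5) × 2^2 = 28.
Total: 2 + 16 + 0 + 28 = 46.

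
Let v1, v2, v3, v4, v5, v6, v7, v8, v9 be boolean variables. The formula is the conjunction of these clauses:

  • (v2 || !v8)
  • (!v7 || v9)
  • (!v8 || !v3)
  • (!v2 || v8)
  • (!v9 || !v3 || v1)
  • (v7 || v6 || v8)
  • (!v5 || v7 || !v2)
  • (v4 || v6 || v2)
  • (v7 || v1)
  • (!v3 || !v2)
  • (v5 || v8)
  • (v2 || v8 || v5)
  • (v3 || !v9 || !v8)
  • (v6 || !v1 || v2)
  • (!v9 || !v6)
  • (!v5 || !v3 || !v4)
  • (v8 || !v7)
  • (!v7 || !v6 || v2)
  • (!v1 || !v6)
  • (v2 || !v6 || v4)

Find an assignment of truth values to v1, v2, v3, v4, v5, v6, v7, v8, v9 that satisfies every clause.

Set v1 = True and propagate.
  then v6 is forced to False.
  then v2 is forced to True.
  then v8 is forced to True.
  then v3 is forced to False.
  then v9 is forced to False.
  then v7 is forced to False.
  then v5 is forced to False.
v4 is now unconstrained; take v4 = True.

v1=True, v2=True, v3=False, v4=True, v5=False, v6=False, v7=False, v8=True, v9=False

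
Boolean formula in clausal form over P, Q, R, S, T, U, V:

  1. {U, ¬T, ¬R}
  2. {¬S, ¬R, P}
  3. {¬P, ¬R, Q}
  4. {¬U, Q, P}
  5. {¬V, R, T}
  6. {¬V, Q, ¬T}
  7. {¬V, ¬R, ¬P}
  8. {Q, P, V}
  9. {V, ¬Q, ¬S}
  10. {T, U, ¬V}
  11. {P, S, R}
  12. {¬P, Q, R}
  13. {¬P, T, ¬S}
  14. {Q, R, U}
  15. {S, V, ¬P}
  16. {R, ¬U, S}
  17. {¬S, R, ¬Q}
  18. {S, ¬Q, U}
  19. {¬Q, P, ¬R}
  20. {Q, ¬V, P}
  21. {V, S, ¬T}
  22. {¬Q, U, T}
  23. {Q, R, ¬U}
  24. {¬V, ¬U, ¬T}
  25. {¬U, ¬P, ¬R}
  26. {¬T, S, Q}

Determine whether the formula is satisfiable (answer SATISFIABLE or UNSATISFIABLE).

UNSATISFIABLE

Q = True:
  R = True:
    propagation gives P=True, V=False, S=False; an empty clause results — contradiction.
  R = False:
    propagation gives S=False, P=True, V=True, T=True; an empty clause results — contradiction.
Q = False:
  P = True:
    propagation gives R=False; an empty clause results — contradiction.
  P = False:
    propagation gives U=False, V=True; an empty clause results — contradiction.
Every branch closes, so no satisfying assignment exists.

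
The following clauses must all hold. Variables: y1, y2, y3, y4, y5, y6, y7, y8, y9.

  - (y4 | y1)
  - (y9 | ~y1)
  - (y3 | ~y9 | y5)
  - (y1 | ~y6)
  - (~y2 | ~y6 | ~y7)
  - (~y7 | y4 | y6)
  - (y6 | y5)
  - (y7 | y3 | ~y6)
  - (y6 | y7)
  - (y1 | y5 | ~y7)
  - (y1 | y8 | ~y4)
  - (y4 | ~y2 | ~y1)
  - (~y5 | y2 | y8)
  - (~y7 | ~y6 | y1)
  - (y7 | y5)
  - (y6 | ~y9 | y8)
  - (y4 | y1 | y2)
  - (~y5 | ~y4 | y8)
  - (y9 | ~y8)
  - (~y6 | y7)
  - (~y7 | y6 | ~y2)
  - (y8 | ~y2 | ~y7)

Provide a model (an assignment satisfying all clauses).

y1=True  y2=False  y3=True  y4=True  y5=False  y6=True  y7=True  y8=True  y9=True

Check each clause:
  1. (y4 | y1) — y1 is true.
  2. (~y1 | y9) — y9 is true.
  3. (y3 | ~y9 | y5) — y3 is true.
  4. (y1 | ~y6) — y1 is true.
  5. (~y2 | ~y6 | ~y7) — ~y2 is true.
  6. (y4 | ~y7 | y6) — y4 is true.
  7. (y6 | y5) — y6 is true.
  8. (y3 | y7 | ~y6) — y3 is true.
  9. (y6 | y7) — y6 is true.
  10. (y5 | ~y7 | y1) — y1 is true.
  11. (y8 | y1 | ~y4) — y8 is true.
  12. (~y1 | ~y2 | y4) — y4 is true.
  13. (~y5 | y2 | y8) — y8 is true.
  14. (y1 | ~y7 | ~y6) — y1 is true.
  15. (y5 | y7) — y7 is true.
  16. (~y9 | y6 | y8) — y8 is true.
  17. (y1 | y4 | y2) — y1 is true.
  18. (~y4 | y8 | ~y5) — y8 is true.
  19. (~y8 | y9) — y9 is true.
  20. (~y6 | y7) — y7 is true.
  21. (~y7 | ~y2 | y6) — y6 is true.
  22. (y8 | ~y7 | ~y2) — y8 is true.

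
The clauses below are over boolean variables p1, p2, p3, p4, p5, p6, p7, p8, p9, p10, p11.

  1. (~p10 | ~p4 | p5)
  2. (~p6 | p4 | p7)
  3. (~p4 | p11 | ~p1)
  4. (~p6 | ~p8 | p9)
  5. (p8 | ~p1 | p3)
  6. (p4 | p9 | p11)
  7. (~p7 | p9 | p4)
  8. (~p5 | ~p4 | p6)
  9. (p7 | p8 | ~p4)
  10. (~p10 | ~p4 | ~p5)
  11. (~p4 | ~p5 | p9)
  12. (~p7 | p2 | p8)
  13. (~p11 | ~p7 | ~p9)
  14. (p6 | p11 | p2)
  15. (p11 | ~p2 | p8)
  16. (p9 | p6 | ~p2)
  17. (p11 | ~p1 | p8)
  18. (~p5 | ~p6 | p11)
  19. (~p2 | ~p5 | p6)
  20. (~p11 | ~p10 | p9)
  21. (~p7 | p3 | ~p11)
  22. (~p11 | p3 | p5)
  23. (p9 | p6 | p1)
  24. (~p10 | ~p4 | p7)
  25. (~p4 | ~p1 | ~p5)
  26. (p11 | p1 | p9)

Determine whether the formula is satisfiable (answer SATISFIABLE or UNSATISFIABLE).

Pure literal: p3 appears only positively; assign p3 = True.
p10 occurs only negated in the remaining clauses — set p10 = False.
Set p1 = True and propagate.
Branch on p2: take p2 = False.
The remaining clauses are satisfied by p4 = False, p5 = False, p6 = True, p7 = True, p8 = True, p9 = True, p11 = False.
Every clause has at least one true literal under this assignment.
So p1=True, p2=False, p3=True, p4=False, p5=False, p6=True, p7=True, p8=True, p9=True, p10=False, p11=False is a satisfying assignment.

SATISFIABLE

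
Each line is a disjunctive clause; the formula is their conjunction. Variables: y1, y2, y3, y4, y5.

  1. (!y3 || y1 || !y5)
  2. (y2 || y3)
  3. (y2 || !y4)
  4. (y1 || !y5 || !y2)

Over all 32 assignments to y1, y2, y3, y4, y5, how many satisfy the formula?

15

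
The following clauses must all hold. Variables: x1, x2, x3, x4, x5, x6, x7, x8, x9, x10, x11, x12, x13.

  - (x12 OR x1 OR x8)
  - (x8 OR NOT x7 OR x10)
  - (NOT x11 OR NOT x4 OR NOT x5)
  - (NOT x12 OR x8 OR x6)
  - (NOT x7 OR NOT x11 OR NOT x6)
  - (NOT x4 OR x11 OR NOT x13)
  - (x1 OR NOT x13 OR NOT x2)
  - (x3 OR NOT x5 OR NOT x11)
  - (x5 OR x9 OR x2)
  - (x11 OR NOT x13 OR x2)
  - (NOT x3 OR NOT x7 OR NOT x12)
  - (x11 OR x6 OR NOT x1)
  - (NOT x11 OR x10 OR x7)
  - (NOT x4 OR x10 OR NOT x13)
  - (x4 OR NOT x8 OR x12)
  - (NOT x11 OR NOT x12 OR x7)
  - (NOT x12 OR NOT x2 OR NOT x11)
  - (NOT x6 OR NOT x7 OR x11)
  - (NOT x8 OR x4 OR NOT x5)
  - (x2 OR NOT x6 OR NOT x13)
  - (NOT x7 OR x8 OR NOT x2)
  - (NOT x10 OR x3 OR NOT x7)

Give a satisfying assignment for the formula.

Pure literal: x9 appears only positively; assign x9 = True.
x13 occurs only negated in the remaining clauses — set x13 = False.
Branch on x1: take x1 = False.
For the remaining variables, x2 = False, x3 = True, x4 = False, x5 = False, x6 = False, x7 = False, x8 = True, x10 = True, x11 = False, x12 = True works.

x1=False  x2=False  x3=True  x4=False  x5=False  x6=False  x7=False  x8=True  x9=True  x10=True  x11=False  x12=True  x13=False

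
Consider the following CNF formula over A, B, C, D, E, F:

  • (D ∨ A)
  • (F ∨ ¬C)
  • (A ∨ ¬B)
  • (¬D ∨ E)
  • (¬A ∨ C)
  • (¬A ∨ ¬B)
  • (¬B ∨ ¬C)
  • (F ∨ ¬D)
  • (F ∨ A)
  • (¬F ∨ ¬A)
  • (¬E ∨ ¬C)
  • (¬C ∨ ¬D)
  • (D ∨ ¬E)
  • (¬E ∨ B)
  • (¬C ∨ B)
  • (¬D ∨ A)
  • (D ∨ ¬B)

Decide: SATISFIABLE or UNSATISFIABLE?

UNSATISFIABLE

A = True:
  propagation gives C=True, F=True; an empty clause results — contradiction.
A = False:
  propagation gives D=True; an empty clause results — contradiction.
Every branch closes, so no satisfying assignment exists.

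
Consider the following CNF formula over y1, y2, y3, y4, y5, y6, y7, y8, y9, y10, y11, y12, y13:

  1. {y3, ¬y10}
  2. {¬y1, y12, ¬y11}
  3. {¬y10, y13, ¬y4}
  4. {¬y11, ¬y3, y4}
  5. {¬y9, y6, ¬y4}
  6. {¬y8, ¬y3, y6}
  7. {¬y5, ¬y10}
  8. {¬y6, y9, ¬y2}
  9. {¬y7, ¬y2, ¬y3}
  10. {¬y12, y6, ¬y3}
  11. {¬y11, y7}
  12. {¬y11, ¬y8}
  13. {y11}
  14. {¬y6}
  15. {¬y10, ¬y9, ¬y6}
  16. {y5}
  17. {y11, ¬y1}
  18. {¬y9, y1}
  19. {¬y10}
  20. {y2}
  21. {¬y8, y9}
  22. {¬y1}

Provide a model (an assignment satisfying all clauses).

(y11) is a unit clause, so y11 = True.
The clause (y7) is unit: y7 must be True.
Unit propagation: (¬y8) forces y8 = False.
(¬y6) is a unit clause, so y6 = False.
Unit propagation: (y5) forces y5 = True.
(¬y10) is a unit clause, so y10 = False.
(y2) is a unit clause, so y2 = True.
Unit propagation: (¬y3) forces y3 = False.
(¬y1) is a unit clause, so y1 = False.
The clause (¬y9) is unit: y9 must be False.
y4, y12, y13 are now unconstrained; take y4 = False, y12 = True, y13 = False.
Check each clause:
  1. {¬y10, y3} — ¬y10 is true.
  2. {¬y1, y12, ¬y11} — y12 is true.
  3. {¬y10, ¬y4, y13} — ¬y4 is true.
  4. {¬y11, y4, ¬y3} — ¬y3 is true.
  5. {y6, ¬y4, ¬y9} — ¬y4 is true.
  6. {¬y8, ¬y3, y6} — ¬y8 is true.
  7. {¬y5, ¬y10} — ¬y10 is true.
  8. {¬y6, y9, ¬y2} — ¬y6 is true.
  9. {¬y3, ¬y2, ¬y7} — ¬y3 is true.
  10. {y6, ¬y3, ¬y12} — ¬y3 is true.
  11. {¬y11, y7} — y7 is true.
  12. {¬y11, ¬y8} — ¬y8 is true.
  13. {y11} — y11 is true.
  14. {¬y6} — ¬y6 is true.
  15. {¬y10, ¬y6, ¬y9} — ¬y6 is true.
  16. {y5} — y5 is true.
  17. {¬y1, y11} — y11 is true.
  18. {y1, ¬y9} — ¬y9 is true.
  19. {¬y10} — ¬y10 is true.
  20. {y2} — y2 is true.
  21. {¬y8, y9} — ¬y8 is true.
  22. {¬y1} — ¬y1 is true.

y1 = 0, y2 = 1, y3 = 0, y4 = 0, y5 = 1, y6 = 0, y7 = 1, y8 = 0, y9 = 0, y10 = 0, y11 = 1, y12 = 1, y13 = 0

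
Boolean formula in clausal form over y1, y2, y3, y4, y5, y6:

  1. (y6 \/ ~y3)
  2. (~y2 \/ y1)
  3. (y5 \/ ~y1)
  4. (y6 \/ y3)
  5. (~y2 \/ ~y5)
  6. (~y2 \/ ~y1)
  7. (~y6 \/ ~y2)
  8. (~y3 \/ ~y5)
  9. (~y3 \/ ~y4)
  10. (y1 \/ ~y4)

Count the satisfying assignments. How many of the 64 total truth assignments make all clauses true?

The models are:
  y1=F y2=F y3=F y4=F y5=F y6=T
  y1=F y2=F y3=F y4=F y5=T y6=T
  y1=F y2=F y3=T y4=F y5=F y6=T
  y1=T y2=F y3=F y4=F y5=T y6=T
  y1=T y2=F y3=F y4=T y5=T y6=T
That's 5 in total.

5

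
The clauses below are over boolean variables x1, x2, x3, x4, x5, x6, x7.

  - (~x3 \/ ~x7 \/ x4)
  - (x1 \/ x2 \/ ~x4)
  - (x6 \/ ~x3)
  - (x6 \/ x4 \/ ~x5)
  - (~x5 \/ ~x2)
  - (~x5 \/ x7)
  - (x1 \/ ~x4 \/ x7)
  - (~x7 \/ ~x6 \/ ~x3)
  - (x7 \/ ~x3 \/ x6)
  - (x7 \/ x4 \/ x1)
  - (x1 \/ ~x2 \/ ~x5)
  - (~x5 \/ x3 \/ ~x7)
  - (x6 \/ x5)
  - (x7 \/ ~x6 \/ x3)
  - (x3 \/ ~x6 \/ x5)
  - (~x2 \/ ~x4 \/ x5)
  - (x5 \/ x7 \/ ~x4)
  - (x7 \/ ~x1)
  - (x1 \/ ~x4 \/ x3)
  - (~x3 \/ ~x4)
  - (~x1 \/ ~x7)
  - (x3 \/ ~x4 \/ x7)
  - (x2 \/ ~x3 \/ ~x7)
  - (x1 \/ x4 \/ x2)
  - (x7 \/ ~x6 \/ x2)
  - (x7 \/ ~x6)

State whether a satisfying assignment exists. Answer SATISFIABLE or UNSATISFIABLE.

x7 = True:
  x3 = True:
    propagation gives x4=True; an empty clause results — contradiction.
  x3 = False:
    propagation gives x5=False, x6=True; an empty clause results — contradiction.
x7 = False:
  propagation gives x5=False, x6=True; an empty clause results — contradiction.
Every branch closes, so no satisfying assignment exists.

UNSATISFIABLE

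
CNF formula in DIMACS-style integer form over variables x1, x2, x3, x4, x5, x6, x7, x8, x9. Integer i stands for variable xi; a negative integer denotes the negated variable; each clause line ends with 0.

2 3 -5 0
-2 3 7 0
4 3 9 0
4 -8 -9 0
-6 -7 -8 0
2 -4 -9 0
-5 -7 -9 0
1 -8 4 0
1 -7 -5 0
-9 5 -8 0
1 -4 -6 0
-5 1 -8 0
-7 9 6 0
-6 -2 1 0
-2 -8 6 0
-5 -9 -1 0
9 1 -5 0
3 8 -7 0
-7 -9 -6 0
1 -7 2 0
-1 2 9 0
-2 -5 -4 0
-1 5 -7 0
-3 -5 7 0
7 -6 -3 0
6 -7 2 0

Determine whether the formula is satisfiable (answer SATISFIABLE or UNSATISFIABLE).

SATISFIABLE

Try x1 = False.
Branch on x2: take x2 = False.
  then x7 is forced to False.
Branch on x3: take x3 = False.
  then x5 is forced to False.
The remaining clauses are satisfied by x4 = True, x6 = False, x8 = True, x9 = False.
Every clause has at least one true literal under this assignment.
So x1=F  x2=F  x3=F  x4=T  x5=F  x6=F  x7=F  x8=T  x9=F is a satisfying assignment.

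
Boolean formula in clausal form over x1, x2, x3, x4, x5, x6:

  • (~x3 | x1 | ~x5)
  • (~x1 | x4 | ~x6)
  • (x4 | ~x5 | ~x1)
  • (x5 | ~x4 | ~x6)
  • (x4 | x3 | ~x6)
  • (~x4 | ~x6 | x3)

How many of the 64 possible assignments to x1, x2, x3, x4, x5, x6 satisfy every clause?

28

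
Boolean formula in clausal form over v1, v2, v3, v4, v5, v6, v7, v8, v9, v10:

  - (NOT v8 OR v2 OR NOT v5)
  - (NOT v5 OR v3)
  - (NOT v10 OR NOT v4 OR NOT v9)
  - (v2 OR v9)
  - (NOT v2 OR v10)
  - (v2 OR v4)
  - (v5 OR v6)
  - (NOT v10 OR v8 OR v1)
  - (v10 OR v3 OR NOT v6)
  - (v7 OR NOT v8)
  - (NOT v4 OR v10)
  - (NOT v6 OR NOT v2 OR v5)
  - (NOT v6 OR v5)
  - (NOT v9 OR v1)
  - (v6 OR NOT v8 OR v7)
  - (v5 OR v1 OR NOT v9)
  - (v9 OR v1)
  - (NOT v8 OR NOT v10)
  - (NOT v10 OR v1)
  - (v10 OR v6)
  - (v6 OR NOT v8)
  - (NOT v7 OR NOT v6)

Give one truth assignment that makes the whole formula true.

v1=1, v2=1, v3=1, v4=0, v5=1, v6=1, v7=0, v8=0, v9=0, v10=1

Check each clause:
  1. (v2 OR NOT v5 OR NOT v8) — NOT v8 is true.
  2. (NOT v5 OR v3) — v3 is true.
  3. (NOT v4 OR NOT v9 OR NOT v10) — NOT v4 is true.
  4. (v2 OR v9) — v2 is true.
  5. (NOT v2 OR v10) — v10 is true.
  6. (v4 OR v2) — v2 is true.
  7. (v5 OR v6) — v5 is true.
  8. (v8 OR v1 OR NOT v10) — v1 is true.
  9. (NOT v6 OR v10 OR v3) — v3 is true.
  10. (v7 OR NOT v8) — NOT v8 is true.
  11. (NOT v4 OR v10) — v10 is true.
  12. (NOT v6 OR v5 OR NOT v2) — v5 is true.
  13. (NOT v6 OR v5) — v5 is true.
  14. (NOT v9 OR v1) — v1 is true.
  15. (v6 OR v7 OR NOT v8) — NOT v8 is true.
  16. (NOT v9 OR v1 OR v5) — v1 is true.
  17. (v1 OR v9) — v1 is true.
  18. (NOT v8 OR NOT v10) — NOT v8 is true.
  19. (NOT v10 OR v1) — v1 is true.
  20. (v10 OR v6) — v10 is true.
  21. (NOT v8 OR v6) — NOT v8 is true.
  22. (NOT v7 OR NOT v6) — NOT v7 is true.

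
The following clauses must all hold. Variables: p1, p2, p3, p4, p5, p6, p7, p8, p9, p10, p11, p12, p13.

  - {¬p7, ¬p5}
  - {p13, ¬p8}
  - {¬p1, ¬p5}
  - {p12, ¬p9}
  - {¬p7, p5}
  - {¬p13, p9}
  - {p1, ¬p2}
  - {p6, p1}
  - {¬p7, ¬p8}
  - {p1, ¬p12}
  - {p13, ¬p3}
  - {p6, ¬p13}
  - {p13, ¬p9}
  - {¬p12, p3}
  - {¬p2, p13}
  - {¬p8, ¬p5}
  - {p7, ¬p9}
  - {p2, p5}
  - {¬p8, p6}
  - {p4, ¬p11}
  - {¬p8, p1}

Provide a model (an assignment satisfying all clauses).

p4 occurs only positively in the remaining clauses — set p4 = True.
Pure literal: p6 appears only positively; assign p6 = True.
Try p1 = False.
  then p2 is forced to False.
  then p12 is forced to False.
  then p9 is forced to False.
  then p13 is forced to False.
  then p8 is forced to False.
  then p3 is forced to False.
  then p5 is forced to True.
  then p7 is forced to False.
p10, p11 are now unconstrained; take p10 = True, p11 = True.
Check each clause:
  1. {¬p5, ¬p7} — ¬p7 is true.
  2. {p13, ¬p8} — ¬p8 is true.
  3. {¬p1, ¬p5} — ¬p1 is true.
  4. {p12, ¬p9} — ¬p9 is true.
  5. {p5, ¬p7} — ¬p7 is true.
  6. {p9, ¬p13} — ¬p13 is true.
  7. {p1, ¬p2} — ¬p2 is true.
  8. {p6, p1} — p6 is true.
  9. {¬p8, ¬p7} — ¬p8 is true.
  10. {¬p12, p1} — ¬p12 is true.
  11. {p13, ¬p3} — ¬p3 is true.
  12. {¬p13, p6} — ¬p13 is true.
  13. {p13, ¬p9} — ¬p9 is true.
  14. {p3, ¬p12} — ¬p12 is true.
  15. {p13, ¬p2} — ¬p2 is true.
  16. {¬p8, ¬p5} — ¬p8 is true.
  17. {p7, ¬p9} — ¬p9 is true.
  18. {p2, p5} — p5 is true.
  19. {¬p8, p6} — ¬p8 is true.
  20. {¬p11, p4} — p4 is true.
  21. {p1, ¬p8} — ¬p8 is true.

p1 = False, p2 = False, p3 = False, p4 = True, p5 = True, p6 = True, p7 = False, p8 = False, p9 = False, p10 = True, p11 = True, p12 = False, p13 = False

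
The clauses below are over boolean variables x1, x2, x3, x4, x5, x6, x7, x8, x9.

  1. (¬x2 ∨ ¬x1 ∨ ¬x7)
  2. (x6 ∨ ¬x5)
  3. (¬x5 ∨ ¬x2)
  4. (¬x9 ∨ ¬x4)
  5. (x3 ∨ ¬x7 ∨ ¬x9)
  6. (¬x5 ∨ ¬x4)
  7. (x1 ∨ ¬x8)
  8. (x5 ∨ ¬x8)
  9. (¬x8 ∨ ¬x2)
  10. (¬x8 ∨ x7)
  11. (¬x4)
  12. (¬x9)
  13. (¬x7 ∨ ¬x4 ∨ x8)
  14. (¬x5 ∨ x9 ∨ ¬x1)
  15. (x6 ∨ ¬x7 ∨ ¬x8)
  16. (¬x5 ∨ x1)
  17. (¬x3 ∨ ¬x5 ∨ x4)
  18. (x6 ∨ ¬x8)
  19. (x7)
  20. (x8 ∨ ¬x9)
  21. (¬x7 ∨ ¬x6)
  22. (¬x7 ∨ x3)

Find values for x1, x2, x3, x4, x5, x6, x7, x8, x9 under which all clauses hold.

x1=F, x2=T, x3=T, x4=F, x5=F, x6=F, x7=T, x8=F, x9=F

Check each clause:
  1. (¬x2 ∨ ¬x7 ∨ ¬x1) — ¬x1 is true.
  2. (x6 ∨ ¬x5) — ¬x5 is true.
  3. (¬x2 ∨ ¬x5) — ¬x5 is true.
  4. (¬x4 ∨ ¬x9) — ¬x4 is true.
  5. (¬x9 ∨ ¬x7 ∨ x3) — x3 is true.
  6. (¬x4 ∨ ¬x5) — ¬x5 is true.
  7. (x1 ∨ ¬x8) — ¬x8 is true.
  8. (¬x8 ∨ x5) — ¬x8 is true.
  9. (¬x2 ∨ ¬x8) — ¬x8 is true.
  10. (x7 ∨ ¬x8) — ¬x8 is true.
  11. (¬x4) — ¬x4 is true.
  12. (¬x9) — ¬x9 is true.
  13. (x8 ∨ ¬x4 ∨ ¬x7) — ¬x4 is true.
  14. (¬x1 ∨ ¬x5 ∨ x9) — ¬x5 is true.
  15. (x6 ∨ ¬x7 ∨ ¬x8) — ¬x8 is true.
  16. (¬x5 ∨ x1) — ¬x5 is true.
  17. (x4 ∨ ¬x5 ∨ ¬x3) — ¬x5 is true.
  18. (¬x8 ∨ x6) — ¬x8 is true.
  19. (x7) — x7 is true.
  20. (x8 ∨ ¬x9) — ¬x9 is true.
  21. (¬x6 ∨ ¬x7) — ¬x6 is true.
  22. (¬x7 ∨ x3) — x3 is true.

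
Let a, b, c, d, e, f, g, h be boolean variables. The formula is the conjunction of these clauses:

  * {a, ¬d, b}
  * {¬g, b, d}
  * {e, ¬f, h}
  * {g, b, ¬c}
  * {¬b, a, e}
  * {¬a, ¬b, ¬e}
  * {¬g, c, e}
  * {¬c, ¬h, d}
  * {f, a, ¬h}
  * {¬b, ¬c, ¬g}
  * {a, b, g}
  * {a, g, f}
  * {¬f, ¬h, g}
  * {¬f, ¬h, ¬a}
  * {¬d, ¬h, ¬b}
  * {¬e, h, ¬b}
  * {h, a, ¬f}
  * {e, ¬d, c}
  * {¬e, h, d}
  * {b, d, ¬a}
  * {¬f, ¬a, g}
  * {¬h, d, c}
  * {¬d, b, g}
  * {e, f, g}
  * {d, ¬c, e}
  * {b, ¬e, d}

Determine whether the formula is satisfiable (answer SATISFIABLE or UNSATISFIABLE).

SATISFIABLE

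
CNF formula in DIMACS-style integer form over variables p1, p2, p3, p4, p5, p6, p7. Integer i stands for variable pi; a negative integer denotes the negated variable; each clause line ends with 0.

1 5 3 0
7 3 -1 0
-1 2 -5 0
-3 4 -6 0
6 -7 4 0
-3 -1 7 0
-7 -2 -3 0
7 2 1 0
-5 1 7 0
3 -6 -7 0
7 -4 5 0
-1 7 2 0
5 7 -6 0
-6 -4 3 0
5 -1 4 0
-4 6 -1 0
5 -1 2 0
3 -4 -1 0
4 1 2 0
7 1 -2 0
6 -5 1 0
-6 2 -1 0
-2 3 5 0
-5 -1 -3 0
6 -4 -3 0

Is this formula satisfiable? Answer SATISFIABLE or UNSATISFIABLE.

SATISFIABLE

Branch on p1: take p1 = False.
Set p2 = False and propagate.
  then p7 is forced to True.
  then p4 is forced to True.
For the remaining variables, p3 = True, p5 = False, p6 = True works.
So p1=False  p2=False  p3=True  p4=True  p5=False  p6=True  p7=True is a satisfying assignment.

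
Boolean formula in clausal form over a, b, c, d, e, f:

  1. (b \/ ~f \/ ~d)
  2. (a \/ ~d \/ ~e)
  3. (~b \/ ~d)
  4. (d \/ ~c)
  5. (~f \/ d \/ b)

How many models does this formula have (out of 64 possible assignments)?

18

Case analysis on d and b:
  d=1, b=1: a clause becomes empty — 0.
  d=1, b=0: c free; 3 ways for (a,e,f) × 2^1 = 6.
  d=0, b=1: forces c=0; a, e, f free → 2^3 = 8.
  d=0, b=0: remaining (a,c,e,f) ∈ {(0,0,0,0); (0,0,1,0); (1,0,0,0); (1,0,1,0)} — 4.
Total: 0 + 6 + 8 + 4 = 18.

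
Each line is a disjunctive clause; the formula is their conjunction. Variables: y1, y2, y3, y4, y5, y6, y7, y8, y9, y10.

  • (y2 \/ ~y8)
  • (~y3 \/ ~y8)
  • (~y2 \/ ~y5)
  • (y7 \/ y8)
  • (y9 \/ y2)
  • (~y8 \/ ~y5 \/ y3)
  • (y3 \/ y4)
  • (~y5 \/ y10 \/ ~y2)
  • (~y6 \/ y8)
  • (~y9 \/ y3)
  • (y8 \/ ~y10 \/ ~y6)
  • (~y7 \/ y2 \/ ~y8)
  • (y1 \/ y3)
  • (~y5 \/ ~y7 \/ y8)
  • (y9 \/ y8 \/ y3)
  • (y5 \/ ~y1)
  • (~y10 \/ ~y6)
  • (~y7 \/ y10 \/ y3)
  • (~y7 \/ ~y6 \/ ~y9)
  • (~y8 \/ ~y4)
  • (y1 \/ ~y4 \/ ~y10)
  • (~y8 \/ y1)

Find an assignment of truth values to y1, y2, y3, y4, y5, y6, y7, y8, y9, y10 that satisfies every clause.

y6 occurs only negated in the remaining clauses — set y6 = False.
Set y1 = False and propagate.
  then y3 is forced to True.
  then y8 is forced to False.
  then y7 is forced to True.
  then y5 is forced to False.
For the remaining variables, y2 = True, y4 = False, y9 = False, y10 = True works.
Check each clause:
  1. (~y8 \/ y2) — ~y8 is true.
  2. (~y8 \/ ~y3) — ~y8 is true.
  3. (~y5 \/ ~y2) — ~y5 is true.
  4. (y8 \/ y7) — y7 is true.
  5. (y9 \/ y2) — y2 is true.
  6. (y3 \/ ~y5 \/ ~y8) — ~y8 is true.
  7. (y4 \/ y3) — y3 is true.
  8. (~y5 \/ y10 \/ ~y2) — y10 is true.
  9. (y8 \/ ~y6) — ~y6 is true.
  10. (y3 \/ ~y9) — y3 is true.
  11. (~y10 \/ ~y6 \/ y8) — ~y6 is true.
  12. (y2 \/ ~y8 \/ ~y7) — ~y8 is true.
  13. (y3 \/ y1) — y3 is true.
  14. (~y7 \/ ~y5 \/ y8) — ~y5 is true.
  15. (y9 \/ y8 \/ y3) — y3 is true.
  16. (y5 \/ ~y1) — ~y1 is true.
  17. (~y10 \/ ~y6) — ~y6 is true.
  18. (y3 \/ y10 \/ ~y7) — y10 is true.
  19. (~y6 \/ ~y9 \/ ~y7) — ~y6 is true.
  20. (~y8 \/ ~y4) — ~y8 is true.
  21. (~y10 \/ ~y4 \/ y1) — ~y4 is true.
  22. (y1 \/ ~y8) — ~y8 is true.

y1=False, y2=True, y3=True, y4=False, y5=False, y6=False, y7=True, y8=False, y9=False, y10=True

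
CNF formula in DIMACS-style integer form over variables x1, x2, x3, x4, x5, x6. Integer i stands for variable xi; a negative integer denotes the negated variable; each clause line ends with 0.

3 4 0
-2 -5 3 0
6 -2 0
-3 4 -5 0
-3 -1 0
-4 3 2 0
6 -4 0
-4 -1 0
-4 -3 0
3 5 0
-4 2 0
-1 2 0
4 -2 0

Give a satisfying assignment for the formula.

x1 = False  x2 = False  x3 = True  x4 = False  x5 = False  x6 = True

x1 occurs only negated in the remaining clauses — set x1 = False.
Pure literal: x6 appears only positively; assign x6 = True.
Set x2 = False and propagate.
  then x4 is forced to False.
  then x3 is forced to True.
  then x5 is forced to False.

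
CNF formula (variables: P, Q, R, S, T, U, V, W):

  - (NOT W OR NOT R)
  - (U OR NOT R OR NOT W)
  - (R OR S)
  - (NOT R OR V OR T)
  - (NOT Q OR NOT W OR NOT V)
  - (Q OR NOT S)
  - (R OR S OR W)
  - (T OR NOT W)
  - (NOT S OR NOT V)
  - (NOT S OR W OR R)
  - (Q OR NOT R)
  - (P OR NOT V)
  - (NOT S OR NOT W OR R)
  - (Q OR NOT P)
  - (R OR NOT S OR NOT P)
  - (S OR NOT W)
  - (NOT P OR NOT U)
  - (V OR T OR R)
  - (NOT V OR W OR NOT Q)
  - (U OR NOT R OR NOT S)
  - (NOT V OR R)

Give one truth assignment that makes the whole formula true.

P = False, Q = True, R = True, S = False, T = True, U = True, V = False, W = False

T occurs only positively in the remaining clauses — set T = True.
Branch on P: take P = False.
  then V is forced to False.
Branch on Q: take Q = True.
Set R = True and propagate.
  then W is forced to False.
The remaining clauses are satisfied by S = False, U = True.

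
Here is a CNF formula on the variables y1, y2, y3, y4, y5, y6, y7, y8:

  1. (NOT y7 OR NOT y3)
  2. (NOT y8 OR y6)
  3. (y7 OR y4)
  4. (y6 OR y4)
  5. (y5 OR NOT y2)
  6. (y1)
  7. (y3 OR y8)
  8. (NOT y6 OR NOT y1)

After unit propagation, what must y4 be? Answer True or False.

True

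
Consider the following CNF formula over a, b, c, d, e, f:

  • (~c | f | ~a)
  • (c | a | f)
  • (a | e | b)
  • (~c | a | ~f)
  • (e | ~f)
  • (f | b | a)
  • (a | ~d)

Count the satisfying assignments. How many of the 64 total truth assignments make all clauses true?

20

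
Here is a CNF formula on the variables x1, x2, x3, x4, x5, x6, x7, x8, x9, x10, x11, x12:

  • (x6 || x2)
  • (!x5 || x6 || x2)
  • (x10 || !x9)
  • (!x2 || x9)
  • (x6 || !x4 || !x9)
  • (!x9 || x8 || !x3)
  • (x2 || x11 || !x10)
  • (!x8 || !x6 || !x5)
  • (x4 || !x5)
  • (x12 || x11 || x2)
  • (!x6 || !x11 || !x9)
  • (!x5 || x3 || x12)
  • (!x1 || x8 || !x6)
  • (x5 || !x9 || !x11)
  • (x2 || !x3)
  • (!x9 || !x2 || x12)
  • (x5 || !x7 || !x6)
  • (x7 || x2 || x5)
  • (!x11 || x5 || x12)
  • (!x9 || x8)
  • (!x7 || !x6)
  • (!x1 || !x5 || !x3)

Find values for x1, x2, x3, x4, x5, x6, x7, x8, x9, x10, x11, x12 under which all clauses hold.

x1=False, x2=False, x3=False, x4=True, x5=True, x6=True, x7=False, x8=False, x9=False, x10=True, x11=True, x12=True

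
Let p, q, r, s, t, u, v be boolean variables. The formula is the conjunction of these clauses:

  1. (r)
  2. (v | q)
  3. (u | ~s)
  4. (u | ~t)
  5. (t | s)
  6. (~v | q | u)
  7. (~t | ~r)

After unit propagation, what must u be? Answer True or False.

(r) is a unit clause: r = True.
From (~t | ~r) and r = True: t = False.
(t | s): since t = False, the clause reduces to (s). s = True.
In (u | ~s), ~s is now false; u must hold, so u = True.

True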